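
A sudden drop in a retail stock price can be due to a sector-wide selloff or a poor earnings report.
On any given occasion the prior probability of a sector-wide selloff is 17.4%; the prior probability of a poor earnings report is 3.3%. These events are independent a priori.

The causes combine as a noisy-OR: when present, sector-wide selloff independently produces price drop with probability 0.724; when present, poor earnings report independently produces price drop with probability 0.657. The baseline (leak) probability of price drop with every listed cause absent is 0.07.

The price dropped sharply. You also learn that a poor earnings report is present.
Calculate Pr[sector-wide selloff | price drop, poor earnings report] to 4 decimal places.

Pr[sector-wide selloff | price drop, poor earnings report] ≈ 0.2200

Under noisy-OR, P(price drop | causes) = 1 − (1−0.07)·∏(1−qᵢ) over the active causes.
Sum P(price drop|·) weighted by the priors over both values of sector-wide selloff:
  P(price drop | poor earnings report) = 0.68101*0.826 + 0.911959*0.174
        = 0.562514 + 0.158681 = 0.721195
Keeping only the sector-wide selloff-present terms gives 0.158681, so
  P(sector-wide selloff | price drop, poor earnings report) = 0.158681 / 0.721195 ≈ 0.2200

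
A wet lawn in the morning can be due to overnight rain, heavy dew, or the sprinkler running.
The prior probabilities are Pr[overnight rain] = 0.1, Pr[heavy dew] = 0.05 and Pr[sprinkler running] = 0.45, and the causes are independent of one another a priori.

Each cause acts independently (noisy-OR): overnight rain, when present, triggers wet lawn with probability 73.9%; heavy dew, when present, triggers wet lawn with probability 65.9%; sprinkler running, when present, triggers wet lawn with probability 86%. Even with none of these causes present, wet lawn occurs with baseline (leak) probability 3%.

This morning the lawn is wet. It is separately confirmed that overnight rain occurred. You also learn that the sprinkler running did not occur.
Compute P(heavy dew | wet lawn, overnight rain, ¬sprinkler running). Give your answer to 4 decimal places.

P(heavy dew | wet lawn, overnight rain, ¬sprinkler running) ≈ 0.0605

Under noisy-OR, P(wet lawn | causes) = 1 − (1−0.03)·∏(1−qᵢ) over the active causes.
P(wet lawn | overnight rain, ¬sprinkler running) = 0.74683*0.95 + 0.913669*0.05 = 0.709488 + 0.045683 = 0.755171
Of this, 0.045683 comes from 0.913669*0.05 (the heavy dew=true cases).
So P(heavy dew | wet lawn, overnight rain, ¬sprinkler running) = 0.045683/0.755171 ≈ 0.0605.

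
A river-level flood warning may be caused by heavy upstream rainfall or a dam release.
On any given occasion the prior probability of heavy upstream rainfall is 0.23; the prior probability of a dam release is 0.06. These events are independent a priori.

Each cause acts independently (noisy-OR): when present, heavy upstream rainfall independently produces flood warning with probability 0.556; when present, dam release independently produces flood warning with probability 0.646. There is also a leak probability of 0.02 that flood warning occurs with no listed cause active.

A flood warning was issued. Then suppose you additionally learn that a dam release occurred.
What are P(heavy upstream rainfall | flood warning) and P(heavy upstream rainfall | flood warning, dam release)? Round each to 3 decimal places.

Under noisy-OR, P(flood warning | causes) = 1 − (1−0.02)·∏(1−qᵢ) over the active causes.
P(flood warning) = 0.02×0.77×0.94 + 0.65308×0.77×0.06 + 0.56488×0.23×0.94 + 0.845968×0.23×0.06 = 0.014476 + 0.030172 + 0.122127 + 0.011674 = 0.178449
Restricting to configurations with heavy upstream rainfall present: 0.122127 + 0.011674 = 0.133801.
So P(heavy upstream rainfall | flood warning) = 0.133801/0.178449 ≈ 0.750.

With the extra evidence:
Enumerate both values of heavy upstream rainfall and weight by the priors:
  P(flood warning | dam release) = 0.65308·0.77 + 0.845968·0.23
        = 0.502872 + 0.194573 = 0.697445
The terms with heavy upstream rainfall present sum to 0.194573, so
  P(heavy upstream rainfall | flood warning, dam release) = 0.194573 / 0.697445 ≈ 0.279
This is intercausal reasoning (explaining away): once dam release accounts for the flood warning, heavy upstream rainfall becomes less likely.

P(heavy upstream rainfall | flood warning) ≈ 0.750; P(heavy upstream rainfall | flood warning, dam release) ≈ 0.279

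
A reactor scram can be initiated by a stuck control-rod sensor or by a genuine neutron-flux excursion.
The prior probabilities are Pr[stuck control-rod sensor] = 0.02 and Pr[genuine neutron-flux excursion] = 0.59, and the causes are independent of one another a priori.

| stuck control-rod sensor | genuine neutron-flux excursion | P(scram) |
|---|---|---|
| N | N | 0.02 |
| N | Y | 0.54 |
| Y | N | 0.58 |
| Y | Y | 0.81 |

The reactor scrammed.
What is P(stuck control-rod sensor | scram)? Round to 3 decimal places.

P(stuck control-rod sensor | scram) ≈ 0.043

Enumerate the 4 (stuck control-rod sensor, genuine neutron-flux excursion) configurations and weight by the priors:
  P(scram) = 0.02·0.98·0.41 + 0.54·0.98·0.59 + 0.58·0.02·0.41 + 0.81·0.02·0.59
        = 0.008036 + 0.312228 + 0.004756 + 0.009558 = 0.334578
The terms with stuck control-rod sensor present sum to 0.014314, so
  P(stuck control-rod sensor | scram) = 0.014314 / 0.334578 ≈ 0.043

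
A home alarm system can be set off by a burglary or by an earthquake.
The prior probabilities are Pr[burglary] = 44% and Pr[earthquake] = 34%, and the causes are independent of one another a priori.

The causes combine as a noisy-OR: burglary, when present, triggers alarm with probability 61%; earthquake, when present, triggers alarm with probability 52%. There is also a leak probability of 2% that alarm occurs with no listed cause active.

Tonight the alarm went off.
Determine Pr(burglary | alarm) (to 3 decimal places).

Under noisy-OR, P(alarm | causes) = 1 − (1−0.02)·∏(1−qᵢ) over the active causes.
Numerator (weight on configurations with burglary): 0.179409 + 0.122155 = 0.301564
Normalizer over all consistent configurations: 0.02*0.56*0.66 + 0.5296*0.56*0.34 + 0.6178*0.44*0.66 + 0.816544*0.44*0.34 = 0.409792
Posterior = 0.301564 / 0.409792 ≈ 0.736

Pr(burglary | alarm) ≈ 0.736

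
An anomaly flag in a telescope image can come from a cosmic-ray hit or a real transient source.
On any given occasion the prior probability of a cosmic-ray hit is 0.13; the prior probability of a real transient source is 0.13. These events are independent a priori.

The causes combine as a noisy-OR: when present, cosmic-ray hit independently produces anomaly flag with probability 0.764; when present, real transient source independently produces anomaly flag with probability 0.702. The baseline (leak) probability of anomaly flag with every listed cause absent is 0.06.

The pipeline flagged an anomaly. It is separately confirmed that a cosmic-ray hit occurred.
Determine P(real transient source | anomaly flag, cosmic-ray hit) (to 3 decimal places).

Under noisy-OR, P(anomaly flag | causes) = 1 − (1−0.06)·∏(1−qᵢ) over the active causes.
P(anomaly flag | cosmic-ray hit) = 0.77816·0.87 + 0.933892·0.13 = 0.676999 + 0.121406 = 0.798405
The real transient source-present share is 0.933892·0.13 = 0.121406.
Hence the posterior is 0.121406/0.798405 ≈ 0.152.

P(real transient source | anomaly flag, cosmic-ray hit) ≈ 0.152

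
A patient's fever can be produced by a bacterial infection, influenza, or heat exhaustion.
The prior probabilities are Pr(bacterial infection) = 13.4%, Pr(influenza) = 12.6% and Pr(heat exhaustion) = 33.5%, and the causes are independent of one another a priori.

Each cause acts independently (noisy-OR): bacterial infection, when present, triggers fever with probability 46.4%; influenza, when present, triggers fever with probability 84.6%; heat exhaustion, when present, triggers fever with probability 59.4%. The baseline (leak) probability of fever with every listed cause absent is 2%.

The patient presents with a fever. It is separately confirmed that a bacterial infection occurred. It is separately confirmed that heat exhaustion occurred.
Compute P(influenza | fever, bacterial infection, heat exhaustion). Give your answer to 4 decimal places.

P(influenza | fever, bacterial infection, heat exhaustion) ≈ 0.1505

Under noisy-OR, P(fever | causes) = 1 − (1−0.02)·∏(1−qᵢ) over the active causes.
Weight on influenza=true, given the evidence: 0.967157*0.126 = 0.121862
The normalizing constant is 0.786736*0.874 + 0.967157*0.126 = 0.809469
Posterior = 0.121862 / 0.809469 ≈ 0.1505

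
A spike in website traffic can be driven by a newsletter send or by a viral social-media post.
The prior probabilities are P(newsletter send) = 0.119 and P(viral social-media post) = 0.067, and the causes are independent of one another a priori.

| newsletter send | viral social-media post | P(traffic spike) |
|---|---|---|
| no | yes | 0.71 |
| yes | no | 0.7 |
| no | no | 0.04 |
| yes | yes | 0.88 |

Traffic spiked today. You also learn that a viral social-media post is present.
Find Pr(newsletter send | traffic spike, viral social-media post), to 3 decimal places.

Pr(newsletter send | traffic spike, viral social-media post) ≈ 0.143

Numerator (weight on configurations with newsletter send): 0.88*0.119 = 0.104720
The normalizing constant is 0.71*0.881 + 0.88*0.119 = 0.730230
Posterior = 0.104720 / 0.730230 ≈ 0.143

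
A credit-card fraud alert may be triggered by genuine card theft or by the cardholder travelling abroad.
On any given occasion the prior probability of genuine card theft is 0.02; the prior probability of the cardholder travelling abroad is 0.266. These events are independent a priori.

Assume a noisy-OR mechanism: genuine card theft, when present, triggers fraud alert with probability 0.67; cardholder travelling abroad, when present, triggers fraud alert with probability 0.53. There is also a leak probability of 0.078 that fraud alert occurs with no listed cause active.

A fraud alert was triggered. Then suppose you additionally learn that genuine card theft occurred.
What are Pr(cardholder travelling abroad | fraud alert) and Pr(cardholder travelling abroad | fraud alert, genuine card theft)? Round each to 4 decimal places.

Under noisy-OR, P(fraud alert | causes) = 1 − (1−0.078)·∏(1−qᵢ) over the active causes.
By total probability over the 4 (genuine card theft, cardholder travelling abroad) configurations:
  P(fraud alert) = 0.078*0.98*0.734 + 0.56666*0.98*0.266 + 0.69574*0.02*0.734 + 0.856998*0.02*0.266
        = 0.056107 + 0.147717 + 0.010213 + 0.004559 = 0.218596
Keeping only the cardholder travelling abroad-present terms gives 0.152276, so
  P(cardholder travelling abroad | fraud alert) = 0.152276 / 0.218596 ≈ 0.6966

Now condition on the additional information:
P(fraud alert | genuine card theft) = 0.69574·0.734 + 0.856998·0.266 = 0.510673 + 0.227961 = 0.738634
Of this, 0.227961 comes from 0.856998·0.266 (the cardholder travelling abroad=true cases).
So P(cardholder travelling abroad | fraud alert, genuine card theft) = 0.227961/0.738634 ≈ 0.3086.
This is intercausal reasoning (explaining away): once genuine card theft accounts for the fraud alert, cardholder travelling abroad becomes less likely.

Pr(cardholder travelling abroad | fraud alert) ≈ 0.6966; Pr(cardholder travelling abroad | fraud alert, genuine card theft) ≈ 0.3086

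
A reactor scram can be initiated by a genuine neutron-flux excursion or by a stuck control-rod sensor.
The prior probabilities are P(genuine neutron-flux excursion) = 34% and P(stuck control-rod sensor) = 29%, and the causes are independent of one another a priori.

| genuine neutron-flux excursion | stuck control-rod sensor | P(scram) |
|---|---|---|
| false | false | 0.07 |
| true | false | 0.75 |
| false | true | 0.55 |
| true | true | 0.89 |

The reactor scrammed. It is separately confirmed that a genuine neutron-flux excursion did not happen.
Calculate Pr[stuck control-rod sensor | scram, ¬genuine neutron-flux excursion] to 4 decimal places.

P(scram | ¬genuine neutron-flux excursion) = 0.07×0.71 + 0.55×0.29 = 0.049700 + 0.159500 = 0.209200
Of this, 0.159500 comes from 0.55×0.29 (the stuck control-rod sensor=true cases).
Hence the posterior is 0.159500/0.209200 ≈ 0.7624.

Pr[stuck control-rod sensor | scram, ¬genuine neutron-flux excursion] ≈ 0.7624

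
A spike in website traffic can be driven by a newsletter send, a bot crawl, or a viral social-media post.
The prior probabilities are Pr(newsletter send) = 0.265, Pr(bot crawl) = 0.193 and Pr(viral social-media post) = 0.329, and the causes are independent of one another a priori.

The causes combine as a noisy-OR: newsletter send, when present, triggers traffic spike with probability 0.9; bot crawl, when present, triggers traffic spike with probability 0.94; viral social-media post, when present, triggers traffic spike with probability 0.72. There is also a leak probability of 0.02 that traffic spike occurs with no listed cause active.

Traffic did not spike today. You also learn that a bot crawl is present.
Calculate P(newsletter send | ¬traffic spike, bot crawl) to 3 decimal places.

Under noisy-OR, P(traffic spike | causes) = 1 − (1−0.02)·∏(1−qᵢ) over the active causes.
P(¬traffic spike | bot crawl) = 0.0588*0.735*0.671 + 0.016464*0.735*0.329 + 0.00588*0.265*0.671 + 0.001646*0.265*0.329 = 0.028999 + 0.003981 + 0.001046 + 0.000144 = 0.034170
Of this, 0.001190 comes from 0.001046 + 0.000144 (the newsletter send=true cases).
P(newsletter send | ¬traffic spike, bot crawl) = 0.001190 / 0.034170 ≈ 0.035

P(newsletter send | ¬traffic spike, bot crawl) ≈ 0.035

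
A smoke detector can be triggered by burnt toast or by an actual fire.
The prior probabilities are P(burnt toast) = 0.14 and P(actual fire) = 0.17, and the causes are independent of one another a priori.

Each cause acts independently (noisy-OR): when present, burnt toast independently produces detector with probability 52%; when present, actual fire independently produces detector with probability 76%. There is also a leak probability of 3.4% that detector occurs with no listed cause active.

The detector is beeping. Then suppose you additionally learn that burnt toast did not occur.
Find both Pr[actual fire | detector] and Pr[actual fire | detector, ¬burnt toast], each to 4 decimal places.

Under noisy-OR, P(detector | causes) = 1 − (1−0.034)·∏(1−qᵢ) over the active causes.
Numerator (weight on configurations with actual fire): 0.112305 + 0.021151 = 0.133456
Normalizer over all consistent configurations: 0.034·0.86·0.83 + 0.76816·0.86·0.17 + 0.53632·0.14·0.83 + 0.888717·0.14·0.17 = 0.220045
Posterior = 0.133456 / 0.220045 ≈ 0.6065

Now condition on the additional information:
Weight on actual fire=true, given the evidence: 0.76816×0.17 = 0.130587
Denominator P(detector | ¬burnt toast): 0.034×0.83 + 0.76816×0.17 = 0.158807
Posterior = 0.130587 / 0.158807 ≈ 0.8223

Pr[actual fire | detector] ≈ 0.6065; Pr[actual fire | detector, ¬burnt toast] ≈ 0.8223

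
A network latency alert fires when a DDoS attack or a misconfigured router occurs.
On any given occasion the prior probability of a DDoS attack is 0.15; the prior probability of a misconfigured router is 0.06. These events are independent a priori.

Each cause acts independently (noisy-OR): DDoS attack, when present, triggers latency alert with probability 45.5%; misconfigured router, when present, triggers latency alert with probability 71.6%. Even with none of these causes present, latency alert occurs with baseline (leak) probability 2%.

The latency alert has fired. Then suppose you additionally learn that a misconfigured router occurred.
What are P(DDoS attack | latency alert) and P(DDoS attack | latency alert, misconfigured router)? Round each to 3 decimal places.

Under noisy-OR, P(latency alert | causes) = 1 − (1−0.02)·∏(1−qᵢ) over the active causes.
Enumerate the 4 (DDoS attack, misconfigured router) configurations and weight by the priors:
  P(latency alert) = 0.02×0.85×0.94 + 0.72168×0.85×0.06 + 0.4659×0.15×0.94 + 0.848316×0.15×0.06
        = 0.015980 + 0.036806 + 0.065692 + 0.007635 = 0.126113
Keeping only the DDoS attack-present terms gives 0.073327, so
  P(DDoS attack | latency alert) = 0.073327 / 0.126113 ≈ 0.581

Now also conditioning on misconfigured router=true:
P(latency alert | misconfigured router) = 0.72168·0.85 + 0.848316·0.15 = 0.613428 + 0.127247 = 0.740675
Of this, 0.127247 comes from 0.848316·0.15 (the DDoS attack=true cases).
P(DDoS attack | latency alert, misconfigured router) = 0.127247 / 0.740675 ≈ 0.172
Conditioning on misconfigured router lowers the posterior on DDoS attack: the classic explaining-away effect in a common-effect structure.

P(DDoS attack | latency alert) ≈ 0.581; P(DDoS attack | latency alert, misconfigured router) ≈ 0.172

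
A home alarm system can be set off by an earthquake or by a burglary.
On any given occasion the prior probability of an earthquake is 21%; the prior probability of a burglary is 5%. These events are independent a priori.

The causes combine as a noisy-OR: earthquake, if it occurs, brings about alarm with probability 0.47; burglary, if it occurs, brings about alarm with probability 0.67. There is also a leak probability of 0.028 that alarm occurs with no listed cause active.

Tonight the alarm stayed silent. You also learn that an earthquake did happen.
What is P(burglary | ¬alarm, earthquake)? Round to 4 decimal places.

P(burglary | ¬alarm, earthquake) ≈ 0.0171

Under noisy-OR, P(alarm | causes) = 1 − (1−0.028)·∏(1−qᵢ) over the active causes.
P(¬alarm | earthquake) = 0.51516*0.95 + 0.170003*0.05 = 0.489402 + 0.008500 = 0.497902
Of this, 0.008500 comes from 0.170003*0.05 (the burglary=true cases).
So P(burglary | ¬alarm, earthquake) = 0.008500/0.497902 ≈ 0.0171.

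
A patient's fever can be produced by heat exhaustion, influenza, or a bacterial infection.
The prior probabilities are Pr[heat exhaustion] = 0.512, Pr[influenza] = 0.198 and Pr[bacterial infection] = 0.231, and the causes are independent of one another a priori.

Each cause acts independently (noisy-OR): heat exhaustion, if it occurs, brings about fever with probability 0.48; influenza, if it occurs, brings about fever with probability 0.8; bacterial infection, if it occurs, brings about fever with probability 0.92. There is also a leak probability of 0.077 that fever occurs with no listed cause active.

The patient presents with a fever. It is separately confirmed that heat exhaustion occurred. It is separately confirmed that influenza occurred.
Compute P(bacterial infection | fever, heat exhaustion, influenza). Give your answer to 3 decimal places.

Under noisy-OR, P(fever | causes) = 1 − (1−0.077)·∏(1−qᵢ) over the active causes.
P(fever | heat exhaustion, influenza) = 0.904008*0.769 + 0.992321*0.231 = 0.695182 + 0.229226 = 0.924408
Restricting to configurations with bacterial infection present: 0.992321*0.231 = 0.229226.
So P(bacterial infection | fever, heat exhaustion, influenza) = 0.229226/0.924408 ≈ 0.248.

P(bacterial infection | fever, heat exhaustion, influenza) ≈ 0.248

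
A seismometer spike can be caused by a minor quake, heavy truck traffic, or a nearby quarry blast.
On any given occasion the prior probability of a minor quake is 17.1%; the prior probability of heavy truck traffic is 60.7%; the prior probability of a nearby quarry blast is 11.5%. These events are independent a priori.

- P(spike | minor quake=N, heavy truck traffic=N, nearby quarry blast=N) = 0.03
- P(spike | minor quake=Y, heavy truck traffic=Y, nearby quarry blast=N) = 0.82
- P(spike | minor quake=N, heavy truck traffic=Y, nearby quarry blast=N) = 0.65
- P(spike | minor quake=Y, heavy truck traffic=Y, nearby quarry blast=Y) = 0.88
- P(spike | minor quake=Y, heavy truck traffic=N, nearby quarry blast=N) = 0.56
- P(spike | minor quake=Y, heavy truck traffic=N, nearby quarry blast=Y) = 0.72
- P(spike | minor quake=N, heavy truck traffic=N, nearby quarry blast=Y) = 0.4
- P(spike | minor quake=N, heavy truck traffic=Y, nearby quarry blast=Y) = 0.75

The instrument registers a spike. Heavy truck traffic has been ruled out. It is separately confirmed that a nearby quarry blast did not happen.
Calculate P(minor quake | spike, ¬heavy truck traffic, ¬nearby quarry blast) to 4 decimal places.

Sum P(spike|·) weighted by the priors over both values of minor quake:
  P(spike | ¬heavy truck traffic, ¬nearby quarry blast) = 0.03·0.829 + 0.56·0.171
        = 0.024870 + 0.095760 = 0.120630
Configurations with minor quake contribute 0.095760, so
  P(minor quake | spike, ¬heavy truck traffic, ¬nearby quarry blast) = 0.095760 / 0.120630 ≈ 0.7938

P(minor quake | spike, ¬heavy truck traffic, ¬nearby quarry blast) ≈ 0.7938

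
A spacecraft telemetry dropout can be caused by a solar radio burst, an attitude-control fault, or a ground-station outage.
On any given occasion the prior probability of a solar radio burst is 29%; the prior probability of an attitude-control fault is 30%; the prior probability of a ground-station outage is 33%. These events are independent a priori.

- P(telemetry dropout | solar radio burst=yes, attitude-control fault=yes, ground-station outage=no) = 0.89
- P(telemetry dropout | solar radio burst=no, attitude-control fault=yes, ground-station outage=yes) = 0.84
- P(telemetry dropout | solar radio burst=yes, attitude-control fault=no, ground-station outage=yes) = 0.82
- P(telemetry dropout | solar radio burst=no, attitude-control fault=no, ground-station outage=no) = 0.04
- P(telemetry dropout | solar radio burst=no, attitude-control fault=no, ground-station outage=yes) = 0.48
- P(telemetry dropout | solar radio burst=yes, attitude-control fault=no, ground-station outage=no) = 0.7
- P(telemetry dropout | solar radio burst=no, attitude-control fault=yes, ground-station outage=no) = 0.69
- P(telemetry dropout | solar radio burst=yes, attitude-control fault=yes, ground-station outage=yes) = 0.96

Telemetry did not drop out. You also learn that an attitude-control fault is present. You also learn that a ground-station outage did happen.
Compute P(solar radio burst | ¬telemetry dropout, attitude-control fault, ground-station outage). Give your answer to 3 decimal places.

P(¬telemetry dropout | attitude-control fault, ground-station outage) = 0.16*0.71 + 0.04*0.29 = 0.113600 + 0.011600 = 0.125200
The solar radio burst-present share is 0.04*0.29 = 0.011600.
So P(solar radio burst | ¬telemetry dropout, attitude-control fault, ground-station outage) = 0.011600/0.125200 ≈ 0.093.

P(solar radio burst | ¬telemetry dropout, attitude-control fault, ground-station outage) ≈ 0.093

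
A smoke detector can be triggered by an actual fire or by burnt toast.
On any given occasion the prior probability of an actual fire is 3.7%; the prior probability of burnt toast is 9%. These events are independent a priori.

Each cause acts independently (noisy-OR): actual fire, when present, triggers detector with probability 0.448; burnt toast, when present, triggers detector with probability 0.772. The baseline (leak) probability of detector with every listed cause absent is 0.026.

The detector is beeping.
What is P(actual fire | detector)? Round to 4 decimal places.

Under noisy-OR, P(detector | causes) = 1 − (1−0.026)·∏(1−qᵢ) over the active causes.
For the numerator, keep only actual fire=true terms: 0.015567 + 0.002922 = 0.018489
Normalizer over all consistent configurations: 0.026*0.963*0.91 + 0.777928*0.963*0.09 + 0.462352*0.037*0.91 + 0.877416*0.037*0.09 = 0.108697
Posterior = 0.018489 / 0.108697 ≈ 0.1701

P(actual fire | detector) ≈ 0.1701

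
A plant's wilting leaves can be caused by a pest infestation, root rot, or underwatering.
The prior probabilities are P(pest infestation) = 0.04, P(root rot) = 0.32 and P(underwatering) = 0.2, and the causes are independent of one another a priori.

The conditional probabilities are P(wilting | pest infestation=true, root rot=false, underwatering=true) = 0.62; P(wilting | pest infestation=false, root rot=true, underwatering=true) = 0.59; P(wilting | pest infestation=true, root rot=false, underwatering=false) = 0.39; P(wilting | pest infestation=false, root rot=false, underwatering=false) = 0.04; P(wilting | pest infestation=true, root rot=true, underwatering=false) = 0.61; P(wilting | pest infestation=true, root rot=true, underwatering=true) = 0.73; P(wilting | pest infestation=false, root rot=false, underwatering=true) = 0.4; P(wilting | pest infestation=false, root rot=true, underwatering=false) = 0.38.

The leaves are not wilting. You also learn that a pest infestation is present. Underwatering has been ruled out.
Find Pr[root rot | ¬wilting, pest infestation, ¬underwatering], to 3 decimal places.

For the numerator, keep only root rot=true terms: 0.39*0.32 = 0.124800
The normalizing constant is 0.61*0.68 + 0.39*0.32 = 0.539600
P(root rot | ¬wilting, pest infestation, ¬underwatering) = 0.124800/0.539600 ≈ 0.231

Pr[root rot | ¬wilting, pest infestation, ¬underwatering] ≈ 0.231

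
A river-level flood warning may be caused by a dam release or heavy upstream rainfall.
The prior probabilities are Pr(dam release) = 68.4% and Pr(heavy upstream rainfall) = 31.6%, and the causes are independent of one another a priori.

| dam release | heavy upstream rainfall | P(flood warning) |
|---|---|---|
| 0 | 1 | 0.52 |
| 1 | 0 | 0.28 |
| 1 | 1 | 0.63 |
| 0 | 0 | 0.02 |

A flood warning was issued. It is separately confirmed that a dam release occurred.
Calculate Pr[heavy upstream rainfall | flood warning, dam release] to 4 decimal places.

P(flood warning | dam release) = 0.28·0.684 + 0.63·0.316 = 0.191520 + 0.199080 = 0.390600
Restricting to configurations with heavy upstream rainfall present: 0.63·0.316 = 0.199080.
P(heavy upstream rainfall | flood warning, dam release) = 0.199080 / 0.390600 ≈ 0.5097

Pr[heavy upstream rainfall | flood warning, dam release] ≈ 0.5097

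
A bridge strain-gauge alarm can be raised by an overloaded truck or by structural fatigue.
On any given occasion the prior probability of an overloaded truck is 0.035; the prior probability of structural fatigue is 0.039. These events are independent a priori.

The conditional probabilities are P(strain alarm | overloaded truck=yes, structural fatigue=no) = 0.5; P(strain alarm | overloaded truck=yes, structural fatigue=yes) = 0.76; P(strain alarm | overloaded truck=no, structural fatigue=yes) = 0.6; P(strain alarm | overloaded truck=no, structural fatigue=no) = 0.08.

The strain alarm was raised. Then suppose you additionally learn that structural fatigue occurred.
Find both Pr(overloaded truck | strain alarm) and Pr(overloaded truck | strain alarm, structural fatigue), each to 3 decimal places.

Sum P(strain alarm|·) weighted by the priors over the 4 (overloaded truck, structural fatigue) configurations:
  P(strain alarm) = 0.08*0.965*0.961 + 0.6*0.965*0.039 + 0.5*0.035*0.961 + 0.76*0.035*0.039
        = 0.074189 + 0.022581 + 0.016818 + 0.001037 = 0.114625
Keeping only the overloaded truck-present terms gives 0.017855, so
  P(overloaded truck | strain alarm) = 0.017855 / 0.114625 ≈ 0.156

Now also conditioning on structural fatigue=true:
Numerator (weight on configurations with overloaded truck): 0.76·0.035 = 0.026600
The normalizing constant is 0.6·0.965 + 0.76·0.035 = 0.605600
P(overloaded truck | strain alarm, structural fatigue) = 0.026600/0.605600 ≈ 0.044

Pr(overloaded truck | strain alarm) ≈ 0.156; Pr(overloaded truck | strain alarm, structural fatigue) ≈ 0.044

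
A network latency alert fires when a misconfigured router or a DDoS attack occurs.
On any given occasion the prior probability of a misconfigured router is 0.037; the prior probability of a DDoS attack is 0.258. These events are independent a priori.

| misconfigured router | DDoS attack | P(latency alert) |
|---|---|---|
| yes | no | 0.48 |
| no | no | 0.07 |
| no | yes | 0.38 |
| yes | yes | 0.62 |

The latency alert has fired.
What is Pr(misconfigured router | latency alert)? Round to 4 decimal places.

Pr(misconfigured router | latency alert) ≈ 0.1168

Enumerate the 4 (misconfigured router, DDoS attack) configurations and weight by the priors:
  P(latency alert) = 0.07*0.963*0.742 + 0.38*0.963*0.258 + 0.48*0.037*0.742 + 0.62*0.037*0.258
        = 0.050018 + 0.094413 + 0.013178 + 0.005919 = 0.163528
Keeping only the misconfigured router-present terms gives 0.019097, so
  P(misconfigured router | latency alert) = 0.019097 / 0.163528 ≈ 0.1168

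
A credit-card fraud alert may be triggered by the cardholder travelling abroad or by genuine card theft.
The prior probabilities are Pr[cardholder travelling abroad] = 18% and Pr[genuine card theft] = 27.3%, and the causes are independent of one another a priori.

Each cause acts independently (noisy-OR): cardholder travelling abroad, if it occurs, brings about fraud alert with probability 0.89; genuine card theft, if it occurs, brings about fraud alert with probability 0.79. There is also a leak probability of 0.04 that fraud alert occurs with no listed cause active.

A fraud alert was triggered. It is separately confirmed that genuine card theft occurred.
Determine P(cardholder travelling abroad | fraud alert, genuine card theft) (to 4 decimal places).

Under noisy-OR, P(fraud alert | causes) = 1 − (1−0.04)·∏(1−qᵢ) over the active causes.
Weight on cardholder travelling abroad=true, given the evidence: 0.977824*0.18 = 0.176008
Normalizer over all consistent configurations: 0.7984*0.82 + 0.977824*0.18 = 0.830696
Posterior = 0.176008 / 0.830696 ≈ 0.2119

P(cardholder travelling abroad | fraud alert, genuine card theft) ≈ 0.2119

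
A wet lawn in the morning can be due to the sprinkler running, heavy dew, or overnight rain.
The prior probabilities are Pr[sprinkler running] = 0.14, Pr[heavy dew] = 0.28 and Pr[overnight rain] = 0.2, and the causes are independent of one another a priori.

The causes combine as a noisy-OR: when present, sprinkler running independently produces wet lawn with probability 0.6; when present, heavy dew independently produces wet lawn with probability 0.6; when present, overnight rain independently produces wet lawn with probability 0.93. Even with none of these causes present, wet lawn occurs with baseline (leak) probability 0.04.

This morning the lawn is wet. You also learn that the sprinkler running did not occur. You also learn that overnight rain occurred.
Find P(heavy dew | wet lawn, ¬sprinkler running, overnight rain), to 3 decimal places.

P(heavy dew | wet lawn, ¬sprinkler running, overnight rain) ≈ 0.289

Under noisy-OR, P(wet lawn | causes) = 1 − (1−0.04)·∏(1−qᵢ) over the active causes.
Weight on heavy dew=true, given the evidence: 0.97312·0.28 = 0.272474
Denominator P(wet lawn | ¬sprinkler running, overnight rain): 0.9328·0.72 + 0.97312·0.28 = 0.944090
Posterior = 0.272474 / 0.944090 ≈ 0.289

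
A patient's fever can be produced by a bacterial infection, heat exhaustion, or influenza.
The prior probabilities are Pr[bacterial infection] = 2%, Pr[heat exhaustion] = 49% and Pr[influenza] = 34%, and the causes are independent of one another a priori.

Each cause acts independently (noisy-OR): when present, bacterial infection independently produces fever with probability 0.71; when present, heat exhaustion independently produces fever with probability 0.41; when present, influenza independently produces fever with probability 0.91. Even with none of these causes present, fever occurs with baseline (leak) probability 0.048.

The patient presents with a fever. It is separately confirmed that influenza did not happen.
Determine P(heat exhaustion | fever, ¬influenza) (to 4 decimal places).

P(heat exhaustion | fever, ¬influenza) ≈ 0.8745

Under noisy-OR, P(fever | causes) = 1 − (1−0.048)·∏(1−qᵢ) over the active causes.
By total probability over the 4 (bacterial infection, heat exhaustion) configurations:
  P(fever | ¬influenza) = 0.048×0.98×0.51 + 0.43832×0.98×0.49 + 0.72392×0.02×0.51 + 0.837113×0.02×0.49
        = 0.023990 + 0.210481 + 0.007384 + 0.008204 = 0.250059
Keeping only the heat exhaustion-present terms gives 0.218685, so
  P(heat exhaustion | fever, ¬influenza) = 0.218685 / 0.250059 ≈ 0.8745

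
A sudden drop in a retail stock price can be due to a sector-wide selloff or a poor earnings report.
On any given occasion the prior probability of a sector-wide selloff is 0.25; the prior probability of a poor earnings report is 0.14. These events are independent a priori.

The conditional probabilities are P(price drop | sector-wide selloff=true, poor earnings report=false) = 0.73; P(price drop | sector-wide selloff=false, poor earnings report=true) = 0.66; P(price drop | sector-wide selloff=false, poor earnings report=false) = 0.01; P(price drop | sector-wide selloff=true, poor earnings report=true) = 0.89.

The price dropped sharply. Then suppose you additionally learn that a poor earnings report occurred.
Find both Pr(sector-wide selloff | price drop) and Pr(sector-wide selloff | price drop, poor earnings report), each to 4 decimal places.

Pr(sector-wide selloff | price drop) ≈ 0.7129; Pr(sector-wide selloff | price drop, poor earnings report) ≈ 0.3101

Weight on sector-wide selloff=true, given the evidence: 0.156950 + 0.031150 = 0.188100
Denominator P(price drop): 0.01×0.75×0.86 + 0.66×0.75×0.14 + 0.73×0.25×0.86 + 0.89×0.25×0.14 = 0.263850
Posterior = 0.188100 / 0.263850 ≈ 0.7129

With the extra evidence:
Enumerate both values of sector-wide selloff and weight by the priors:
  P(price drop | poor earnings report) = 0.66×0.75 + 0.89×0.25
        = 0.495000 + 0.222500 = 0.717500
Configurations with sector-wide selloff contribute 0.222500, so
  P(sector-wide selloff | price drop, poor earnings report) = 0.222500 / 0.717500 ≈ 0.3101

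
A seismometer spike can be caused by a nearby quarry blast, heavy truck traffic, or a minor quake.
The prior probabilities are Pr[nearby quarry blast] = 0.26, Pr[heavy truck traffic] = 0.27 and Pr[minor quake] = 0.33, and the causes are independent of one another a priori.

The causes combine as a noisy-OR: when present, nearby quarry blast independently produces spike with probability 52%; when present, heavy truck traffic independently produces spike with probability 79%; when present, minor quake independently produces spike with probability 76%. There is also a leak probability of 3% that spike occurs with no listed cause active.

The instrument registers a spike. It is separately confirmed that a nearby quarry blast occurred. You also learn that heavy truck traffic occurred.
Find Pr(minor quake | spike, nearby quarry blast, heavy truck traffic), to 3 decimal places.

Pr(minor quake | spike, nearby quarry blast, heavy truck traffic) ≈ 0.348

Under noisy-OR, P(spike | causes) = 1 − (1−0.03)·∏(1−qᵢ) over the active causes.
P(spike | nearby quarry blast, heavy truck traffic) = 0.902224×0.67 + 0.976534×0.33 = 0.604490 + 0.322256 = 0.926746
Of this, 0.322256 comes from 0.976534×0.33 (the minor quake=true cases).
P(minor quake | spike, nearby quarry blast, heavy truck traffic) = 0.322256 / 0.926746 ≈ 0.348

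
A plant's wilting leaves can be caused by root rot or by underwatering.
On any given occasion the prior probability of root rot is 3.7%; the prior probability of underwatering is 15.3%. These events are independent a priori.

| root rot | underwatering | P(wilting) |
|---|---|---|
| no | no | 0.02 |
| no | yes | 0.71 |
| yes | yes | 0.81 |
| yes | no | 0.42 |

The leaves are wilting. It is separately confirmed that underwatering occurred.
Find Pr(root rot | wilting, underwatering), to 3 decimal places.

Sum P(wilting|·) weighted by the priors over both values of root rot:
  P(wilting | underwatering) = 0.71*0.963 + 0.81*0.037
        = 0.683730 + 0.029970 = 0.713700
The terms with root rot present sum to 0.029970, so
  P(root rot | wilting, underwatering) = 0.029970 / 0.713700 ≈ 0.042

Pr(root rot | wilting, underwatering) ≈ 0.042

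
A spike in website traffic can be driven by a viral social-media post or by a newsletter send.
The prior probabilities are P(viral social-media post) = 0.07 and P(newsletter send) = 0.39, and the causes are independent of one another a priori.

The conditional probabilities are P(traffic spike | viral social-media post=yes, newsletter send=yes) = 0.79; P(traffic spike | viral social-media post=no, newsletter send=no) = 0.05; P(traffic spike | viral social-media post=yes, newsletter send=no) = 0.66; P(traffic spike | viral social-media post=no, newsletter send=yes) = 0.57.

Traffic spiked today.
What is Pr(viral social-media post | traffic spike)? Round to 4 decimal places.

Pr(viral social-media post | traffic spike) ≈ 0.1746

P(traffic spike) = 0.05×0.93×0.61 + 0.57×0.93×0.39 + 0.66×0.07×0.61 + 0.79×0.07×0.39 = 0.028365 + 0.206739 + 0.028182 + 0.021567 = 0.284853
Of this, 0.049749 comes from 0.028182 + 0.021567 (the viral social-media post=true cases).
P(viral social-media post | traffic spike) = 0.049749 / 0.284853 ≈ 0.1746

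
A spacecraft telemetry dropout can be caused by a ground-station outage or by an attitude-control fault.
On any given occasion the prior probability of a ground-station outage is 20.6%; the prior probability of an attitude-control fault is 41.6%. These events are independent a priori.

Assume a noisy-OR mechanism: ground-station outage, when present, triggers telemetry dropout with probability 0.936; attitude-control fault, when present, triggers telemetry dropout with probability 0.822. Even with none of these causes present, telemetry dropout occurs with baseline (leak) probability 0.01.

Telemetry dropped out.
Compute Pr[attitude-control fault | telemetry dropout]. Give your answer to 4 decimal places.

Under noisy-OR, P(telemetry dropout | causes) = 1 − (1−0.01)·∏(1−qᵢ) over the active causes.
For the numerator, keep only attitude-control fault=true terms: 0.272098 + 0.084730 = 0.356828
The normalizing constant is 0.01×0.794×0.584 + 0.82378×0.794×0.416 + 0.93664×0.206×0.584 + 0.988722×0.206×0.416 = 0.474147
Posterior = 0.356828 / 0.474147 ≈ 0.7526

Pr[attitude-control fault | telemetry dropout] ≈ 0.7526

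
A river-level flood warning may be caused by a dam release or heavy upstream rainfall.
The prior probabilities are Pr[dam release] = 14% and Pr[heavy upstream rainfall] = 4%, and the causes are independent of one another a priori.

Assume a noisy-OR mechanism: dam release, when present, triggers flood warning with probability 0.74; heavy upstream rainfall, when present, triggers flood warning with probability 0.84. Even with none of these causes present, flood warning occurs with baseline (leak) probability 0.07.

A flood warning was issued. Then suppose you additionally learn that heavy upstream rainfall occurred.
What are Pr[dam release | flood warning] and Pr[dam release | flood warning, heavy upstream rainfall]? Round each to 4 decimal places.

Pr[dam release | flood warning] ≈ 0.5520; Pr[dam release | flood warning, heavy upstream rainfall] ≈ 0.1553

Under noisy-OR, P(flood warning | causes) = 1 − (1−0.07)·∏(1−qᵢ) over the active causes.
P(flood warning) = 0.07*0.86*0.96 + 0.8512*0.86*0.04 + 0.7582*0.14*0.96 + 0.961312*0.14*0.04 = 0.057792 + 0.029281 + 0.101902 + 0.005383 = 0.194358
Restricting to configurations with dam release present: 0.101902 + 0.005383 = 0.107285.
Hence the posterior is 0.107285/0.194358 ≈ 0.5520.

With the extra evidence:
P(flood warning | heavy upstream rainfall) = 0.8512·0.86 + 0.961312·0.14 = 0.732032 + 0.134584 = 0.866616
Restricting to configurations with dam release present: 0.961312·0.14 = 0.134584.
P(dam release | flood warning, heavy upstream rainfall) = 0.134584 / 0.866616 ≈ 0.1553
The drop from 0.5520 to 0.1553 is the explaining-away (discounting) effect.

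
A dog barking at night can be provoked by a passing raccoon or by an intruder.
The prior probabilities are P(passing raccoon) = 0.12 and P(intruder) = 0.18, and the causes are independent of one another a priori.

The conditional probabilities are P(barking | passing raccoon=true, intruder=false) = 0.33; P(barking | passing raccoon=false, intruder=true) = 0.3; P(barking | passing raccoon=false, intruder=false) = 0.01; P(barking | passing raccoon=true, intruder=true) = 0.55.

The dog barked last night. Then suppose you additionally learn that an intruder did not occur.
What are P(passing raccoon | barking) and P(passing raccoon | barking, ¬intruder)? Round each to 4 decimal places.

P(passing raccoon | barking) ≈ 0.4476; P(passing raccoon | barking, ¬intruder) ≈ 0.8182

Sum P(barking|·) weighted by the priors over the 4 (passing raccoon, intruder) configurations:
  P(barking) = 0.01*0.88*0.82 + 0.3*0.88*0.18 + 0.33*0.12*0.82 + 0.55*0.12*0.18
        = 0.007216 + 0.047520 + 0.032472 + 0.011880 = 0.099088
Configurations with passing raccoon contribute 0.044352, so
  P(passing raccoon | barking) = 0.044352 / 0.099088 ≈ 0.4476

Now also conditioning on intruder≠true:
P(barking | ¬intruder) = 0.01*0.88 + 0.33*0.12 = 0.008800 + 0.039600 = 0.048400
Of this, 0.039600 comes from 0.33*0.12 (the passing raccoon=true cases).
P(passing raccoon | barking, ¬intruder) = 0.039600 / 0.048400 ≈ 0.8182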